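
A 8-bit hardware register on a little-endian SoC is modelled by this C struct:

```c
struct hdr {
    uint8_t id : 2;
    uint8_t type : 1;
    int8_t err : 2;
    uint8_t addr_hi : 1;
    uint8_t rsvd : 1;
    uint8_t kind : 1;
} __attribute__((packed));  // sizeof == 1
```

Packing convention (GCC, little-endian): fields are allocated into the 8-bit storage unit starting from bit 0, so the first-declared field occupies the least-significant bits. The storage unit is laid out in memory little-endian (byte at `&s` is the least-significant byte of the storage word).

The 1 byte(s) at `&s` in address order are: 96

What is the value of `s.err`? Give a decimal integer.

-2

[0]=0x96 (little-endian) → word 0x96
id:2 @ bit 0 → (0x96>>0)&0x3 = 0x2
type:1 @ bit 2 → (0x96>>2)&0x1 = 0x1
err:2 @ bit 3 → (0x96>>3)&0x3 = 0x2  ←
addr_hi:1 @ bit 5 → (0x96>>5)&0x1 = 0x0
rsvd:1 @ bit 6 → (0x96>>6)&0x1 = 0x0
kind:1 @ bit 7 → (0x96>>7)&0x1 = 0x1
err signed 2b, MSB=1: 2 - 4 = -2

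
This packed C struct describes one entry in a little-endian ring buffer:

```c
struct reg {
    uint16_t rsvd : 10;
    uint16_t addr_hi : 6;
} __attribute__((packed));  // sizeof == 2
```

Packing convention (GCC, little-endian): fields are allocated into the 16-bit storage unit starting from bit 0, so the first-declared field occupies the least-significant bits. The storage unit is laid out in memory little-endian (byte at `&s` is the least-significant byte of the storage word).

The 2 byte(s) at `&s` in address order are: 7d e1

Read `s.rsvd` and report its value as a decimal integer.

[0]=0x7d [1]=0xe1 (little-endian) → word 0xe17d
rsvd [0+:10] = (word>>0) & 0x3ff = 381  ←
addr_hi [10+:6] = (word>>10) & 0x3f = 56

381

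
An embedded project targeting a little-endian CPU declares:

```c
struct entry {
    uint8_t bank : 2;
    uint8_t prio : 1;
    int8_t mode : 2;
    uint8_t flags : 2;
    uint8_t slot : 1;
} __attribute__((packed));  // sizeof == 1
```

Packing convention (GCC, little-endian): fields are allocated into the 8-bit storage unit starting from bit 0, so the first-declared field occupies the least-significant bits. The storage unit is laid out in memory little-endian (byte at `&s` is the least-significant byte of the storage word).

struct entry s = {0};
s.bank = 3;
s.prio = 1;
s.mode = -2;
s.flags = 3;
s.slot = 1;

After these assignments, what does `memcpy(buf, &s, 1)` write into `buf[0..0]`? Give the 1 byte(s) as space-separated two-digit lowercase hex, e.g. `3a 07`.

f7

bank (2b) val=3 bits=0x3 at bit 0: 0x03
prio (1b) val=1 bits=0x1 at bit 2: 0x07
mode (2b) val=-2 bits=0x2 at bit 3: 0x17
flags (2b) val=3 bits=0x3 at bit 5: 0x77
slot (1b) val=1 bits=0x1 at bit 7: 0xf7
word = 0xf7 → little-endian bytes:
  [0]=0xf7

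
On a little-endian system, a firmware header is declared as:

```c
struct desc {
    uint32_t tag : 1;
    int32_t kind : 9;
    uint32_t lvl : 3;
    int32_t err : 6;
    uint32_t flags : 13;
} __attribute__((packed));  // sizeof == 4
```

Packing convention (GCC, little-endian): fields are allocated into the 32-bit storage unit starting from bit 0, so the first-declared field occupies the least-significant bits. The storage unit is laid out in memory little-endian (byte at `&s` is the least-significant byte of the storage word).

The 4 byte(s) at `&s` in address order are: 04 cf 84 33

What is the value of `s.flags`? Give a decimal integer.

1648

[0]=0x04 [1]=0xcf [2]=0x84 [3]=0x33 (little-endian) → word 0x3384cf04
tag:1 @ bit 0 → (0x3384cf04>>0)&0x1 = 0x0
kind:9 @ bit 1 → (0x3384cf04>>1)&0x1ff = 0x182
lvl:3 @ bit 10 → (0x3384cf04>>10)&0x7 = 0x3
err:6 @ bit 13 → (0x3384cf04>>13)&0x3f = 0x26
flags:13 @ bit 19 → (0x3384cf04>>19)&0x1fff = 0x670  ←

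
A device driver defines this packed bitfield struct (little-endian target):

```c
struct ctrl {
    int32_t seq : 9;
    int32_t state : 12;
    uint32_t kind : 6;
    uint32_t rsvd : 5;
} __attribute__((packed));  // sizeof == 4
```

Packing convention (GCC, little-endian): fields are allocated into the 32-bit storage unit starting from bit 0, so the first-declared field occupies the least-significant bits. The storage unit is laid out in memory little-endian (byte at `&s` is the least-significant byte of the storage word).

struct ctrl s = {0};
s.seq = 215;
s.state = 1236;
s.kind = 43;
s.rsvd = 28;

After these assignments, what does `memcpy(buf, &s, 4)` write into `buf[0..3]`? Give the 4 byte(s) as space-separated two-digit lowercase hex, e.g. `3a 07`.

seq:9 = 215 → 0xd7 << 0 → word 0x000000d7
state:12 = 1236 → 0x4d4 << 9 → word 0x0009a8d7
kind:6 = 43 → 0x2b << 21 → word 0x0569a8d7
rsvd:5 = 28 → 0x1c << 27 → word 0xe569a8d7
word = 0xe569a8d7 → little-endian bytes:
  [0]=0xd7  [1]=0xa8  [2]=0x69  [3]=0xe5

d7 a8 69 e5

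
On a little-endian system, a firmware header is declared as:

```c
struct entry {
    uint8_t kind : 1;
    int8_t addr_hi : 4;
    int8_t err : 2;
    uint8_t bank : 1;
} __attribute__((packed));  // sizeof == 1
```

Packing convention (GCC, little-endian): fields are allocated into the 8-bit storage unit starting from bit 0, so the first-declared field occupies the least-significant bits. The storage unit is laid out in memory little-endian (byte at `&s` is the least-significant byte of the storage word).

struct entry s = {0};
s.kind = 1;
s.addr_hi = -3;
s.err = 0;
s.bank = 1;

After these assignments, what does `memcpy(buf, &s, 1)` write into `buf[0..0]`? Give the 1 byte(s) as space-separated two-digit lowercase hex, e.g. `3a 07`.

kind (1b) val=1 bits=0x1 at bit 0: 0x01
addr_hi (4b) val=-3 bits=0xd at bit 1: 0x1b
err (2b) val=0 bits=0x0 at bit 5: 0x1b
bank (1b) val=1 bits=0x1 at bit 7: 0x9b
word = 0x9b → little-endian bytes:
  [0]=0x9b

9b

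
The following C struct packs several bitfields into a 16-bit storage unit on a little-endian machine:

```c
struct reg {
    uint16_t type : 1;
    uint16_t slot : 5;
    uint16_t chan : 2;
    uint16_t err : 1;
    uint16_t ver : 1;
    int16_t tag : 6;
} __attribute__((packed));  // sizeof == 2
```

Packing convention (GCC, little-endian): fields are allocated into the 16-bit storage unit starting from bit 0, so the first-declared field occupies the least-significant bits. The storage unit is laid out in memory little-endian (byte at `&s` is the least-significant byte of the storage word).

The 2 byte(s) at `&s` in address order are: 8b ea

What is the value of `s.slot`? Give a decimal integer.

[0]=0x8b [1]=0xea (little-endian) → word 0xea8b
type:1 @ bit 0 → (0xea8b>>0)&0x1 = 0x1
slot:5 @ bit 1 → (0xea8b>>1)&0x1f = 0x5  ←
chan:2 @ bit 6 → (0xea8b>>6)&0x3 = 0x2
err:1 @ bit 8 → (0xea8b>>8)&0x1 = 0x0
ver:1 @ bit 9 → (0xea8b>>9)&0x1 = 0x1
tag:6 @ bit 10 → (0xea8b>>10)&0x3f = 0x3a

5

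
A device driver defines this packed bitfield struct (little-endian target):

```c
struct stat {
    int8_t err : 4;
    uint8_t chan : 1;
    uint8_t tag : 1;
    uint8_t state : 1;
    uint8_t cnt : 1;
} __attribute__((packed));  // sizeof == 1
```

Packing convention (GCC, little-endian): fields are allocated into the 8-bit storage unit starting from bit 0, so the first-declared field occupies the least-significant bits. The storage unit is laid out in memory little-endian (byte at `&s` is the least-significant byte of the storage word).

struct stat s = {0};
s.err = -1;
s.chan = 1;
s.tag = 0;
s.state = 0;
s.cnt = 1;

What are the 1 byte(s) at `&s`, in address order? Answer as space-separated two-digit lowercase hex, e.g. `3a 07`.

err:4 = -1 → 0xf << 0 → word 0x0f
chan:1 = 1 → 0x1 << 4 → word 0x1f
tag:1 = 0 → 0x0 << 5 → word 0x1f
state:1 = 0 → 0x0 << 6 → word 0x1f
cnt:1 = 1 → 0x1 << 7 → word 0x9f
word = 0x9f → little-endian bytes:
  [0]=0x9f

9f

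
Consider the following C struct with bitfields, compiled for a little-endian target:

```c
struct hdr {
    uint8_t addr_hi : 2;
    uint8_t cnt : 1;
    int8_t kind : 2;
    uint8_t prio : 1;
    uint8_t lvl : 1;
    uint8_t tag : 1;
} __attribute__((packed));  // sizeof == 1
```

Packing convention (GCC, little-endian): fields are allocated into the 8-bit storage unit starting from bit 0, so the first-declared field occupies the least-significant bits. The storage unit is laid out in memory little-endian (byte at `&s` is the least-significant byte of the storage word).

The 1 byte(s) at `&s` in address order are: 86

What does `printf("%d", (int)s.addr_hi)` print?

[0]=0x86 (little-endian) → word 0x86
addr_hi [0+:2] = (word>>0) & 0x3 = 2  ←
cnt [2+:1] = (word>>2) & 0x1 = 1
kind [3+:2] = (word>>3) & 0x3 = 0
prio [5+:1] = (word>>5) & 0x1 = 0
lvl [6+:1] = (word>>6) & 0x1 = 0
tag [7+:1] = (word>>7) & 0x1 = 1

2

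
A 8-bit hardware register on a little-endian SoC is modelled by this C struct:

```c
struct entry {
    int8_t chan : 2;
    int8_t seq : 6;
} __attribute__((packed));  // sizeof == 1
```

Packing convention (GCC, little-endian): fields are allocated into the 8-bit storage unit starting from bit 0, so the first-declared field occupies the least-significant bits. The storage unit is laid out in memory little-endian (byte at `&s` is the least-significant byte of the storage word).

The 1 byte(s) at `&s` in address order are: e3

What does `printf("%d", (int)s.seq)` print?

-8

[0]=0xe3 (little-endian) → word 0xe3
chan [0+:2] = (word>>0) & 0x3 = 3
seq [2+:6] = (word>>2) & 0x3f = 56  ←
seq signed 6b, MSB=1: 56 - 64 = -8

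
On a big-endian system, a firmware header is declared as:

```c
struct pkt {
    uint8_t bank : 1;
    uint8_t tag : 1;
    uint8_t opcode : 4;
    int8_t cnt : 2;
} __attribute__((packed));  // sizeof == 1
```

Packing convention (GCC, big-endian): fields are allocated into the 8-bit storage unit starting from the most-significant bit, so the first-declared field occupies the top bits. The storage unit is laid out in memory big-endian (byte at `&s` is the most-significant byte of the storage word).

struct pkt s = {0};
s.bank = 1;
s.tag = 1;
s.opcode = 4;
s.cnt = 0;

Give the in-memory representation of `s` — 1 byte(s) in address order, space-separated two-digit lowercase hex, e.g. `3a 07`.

[7+:1] bank=1 & 0x1 = 0x1; word=0x80
[6+:1] tag=1 & 0x1 = 0x1; word=0xc0
[2+:4] opcode=4 & 0xf = 0x4; word=0xd0
[0+:2] cnt=0 & 0x3 = 0x0; word=0xd0
word = 0xd0 → big-endian bytes:
  [0]=0xd0

d0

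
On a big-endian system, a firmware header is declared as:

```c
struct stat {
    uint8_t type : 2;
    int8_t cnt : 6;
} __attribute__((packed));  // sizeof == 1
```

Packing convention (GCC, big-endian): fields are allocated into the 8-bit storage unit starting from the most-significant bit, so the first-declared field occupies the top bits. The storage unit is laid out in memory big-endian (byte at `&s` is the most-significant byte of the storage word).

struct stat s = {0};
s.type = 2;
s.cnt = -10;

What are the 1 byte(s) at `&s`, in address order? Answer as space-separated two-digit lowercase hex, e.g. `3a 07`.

[6+:2] type=2 & 0x3 = 0x2; word=0x80
[0+:6] cnt=-10 & 0x3f = 0x36; word=0xb6
word = 0xb6 → big-endian bytes:
  [0]=0xb6

b6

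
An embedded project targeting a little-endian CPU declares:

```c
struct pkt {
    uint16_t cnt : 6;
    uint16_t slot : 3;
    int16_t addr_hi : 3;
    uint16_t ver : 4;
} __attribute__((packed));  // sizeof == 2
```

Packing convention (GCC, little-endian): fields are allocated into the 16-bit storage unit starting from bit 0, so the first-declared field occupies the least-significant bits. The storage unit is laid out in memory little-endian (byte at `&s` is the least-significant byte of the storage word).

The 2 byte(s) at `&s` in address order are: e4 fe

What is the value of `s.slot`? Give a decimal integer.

3

[0]=0xe4 [1]=0xfe (little-endian) → word 0xfee4
cnt [0+:6] = (word>>0) & 0x3f = 36
slot [6+:3] = (word>>6) & 0x7 = 3  ←
addr_hi [9+:3] = (word>>9) & 0x7 = 7
ver [12+:4] = (word>>12) & 0xf = 15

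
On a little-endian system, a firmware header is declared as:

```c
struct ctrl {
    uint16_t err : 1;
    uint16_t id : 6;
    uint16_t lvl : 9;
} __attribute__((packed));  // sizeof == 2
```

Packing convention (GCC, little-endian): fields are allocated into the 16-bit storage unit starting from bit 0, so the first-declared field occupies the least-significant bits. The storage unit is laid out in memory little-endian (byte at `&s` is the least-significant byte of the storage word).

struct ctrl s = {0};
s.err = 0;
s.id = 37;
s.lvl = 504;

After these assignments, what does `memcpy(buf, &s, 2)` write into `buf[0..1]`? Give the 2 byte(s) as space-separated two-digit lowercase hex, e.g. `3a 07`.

err (1b) val=0 bits=0x0 at bit 0: 0x0000
id (6b) val=37 bits=0x25 at bit 1: 0x004a
lvl (9b) val=504 bits=0x1f8 at bit 7: 0xfc4a
word = 0xfc4a → little-endian bytes:
  [0]=0x4a  [1]=0xfc

4a fc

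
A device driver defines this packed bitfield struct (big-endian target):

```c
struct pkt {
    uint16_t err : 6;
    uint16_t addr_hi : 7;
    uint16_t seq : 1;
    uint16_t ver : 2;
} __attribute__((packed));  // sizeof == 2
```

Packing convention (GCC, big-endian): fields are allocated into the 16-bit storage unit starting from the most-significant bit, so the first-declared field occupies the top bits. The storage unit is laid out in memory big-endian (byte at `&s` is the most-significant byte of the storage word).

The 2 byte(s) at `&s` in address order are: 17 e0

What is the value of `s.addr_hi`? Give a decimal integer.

124

[0]=0x17 [1]=0xe0 (big-endian) → word 0x17e0
err [10+:6] = (word>>10) & 0x3f = 5
addr_hi [3+:7] = (word>>3) & 0x7f = 124  ←
seq [2+:1] = (word>>2) & 0x1 = 0
ver [0+:2] = (word>>0) & 0x3 = 0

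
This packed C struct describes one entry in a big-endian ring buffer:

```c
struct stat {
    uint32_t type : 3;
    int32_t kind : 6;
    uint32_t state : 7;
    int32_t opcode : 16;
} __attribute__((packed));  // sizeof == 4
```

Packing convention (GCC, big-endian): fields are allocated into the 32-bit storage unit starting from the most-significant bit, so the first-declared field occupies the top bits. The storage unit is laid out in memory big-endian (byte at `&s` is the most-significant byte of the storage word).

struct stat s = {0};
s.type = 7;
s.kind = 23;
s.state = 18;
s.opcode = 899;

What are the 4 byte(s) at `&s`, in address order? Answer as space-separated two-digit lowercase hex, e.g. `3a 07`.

type:3 = 7 → 0x7 << 29 → word 0xe0000000
kind:6 = 23 → 0x17 << 23 → word 0xeb800000
state:7 = 18 → 0x12 << 16 → word 0xeb920000
opcode:16 = 899 → 0x383 << 0 → word 0xeb920383
word = 0xeb920383 → big-endian bytes:
  [0]=0xeb  [1]=0x92  [2]=0x03  [3]=0x83

eb 92 03 83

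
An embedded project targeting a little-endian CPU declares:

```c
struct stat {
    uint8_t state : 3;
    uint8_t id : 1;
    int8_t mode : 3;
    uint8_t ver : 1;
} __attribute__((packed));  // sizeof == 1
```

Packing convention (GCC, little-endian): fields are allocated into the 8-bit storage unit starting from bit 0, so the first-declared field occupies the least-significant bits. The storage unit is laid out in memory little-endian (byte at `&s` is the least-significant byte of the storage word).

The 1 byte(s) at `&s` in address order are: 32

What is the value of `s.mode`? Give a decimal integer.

[0]=0x32 (little-endian) → word 0x32
state [0+:3] = (word>>0) & 0x7 = 2
id [3+:1] = (word>>3) & 0x1 = 0
mode [4+:3] = (word>>4) & 0x7 = 3  ←
ver [7+:1] = (word>>7) & 0x1 = 0
mode signed 3b, MSB=0: value = 3

3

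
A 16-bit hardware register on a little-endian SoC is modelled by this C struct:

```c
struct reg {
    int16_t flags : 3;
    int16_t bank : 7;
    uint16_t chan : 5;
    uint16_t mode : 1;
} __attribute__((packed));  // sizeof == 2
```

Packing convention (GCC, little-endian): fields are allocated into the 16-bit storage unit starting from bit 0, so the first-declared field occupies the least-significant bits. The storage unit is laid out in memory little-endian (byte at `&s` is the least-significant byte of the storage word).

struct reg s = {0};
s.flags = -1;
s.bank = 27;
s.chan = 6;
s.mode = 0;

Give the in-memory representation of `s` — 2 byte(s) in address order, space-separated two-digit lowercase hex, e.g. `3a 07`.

flags:3 = -1 → 0x7 << 0 → word 0x0007
bank:7 = 27 → 0x1b << 3 → word 0x00df
chan:5 = 6 → 0x6 << 10 → word 0x18df
mode:1 = 0 → 0x0 << 15 → word 0x18df
word = 0x18df → little-endian bytes:
  [0]=0xdf  [1]=0x18

df 18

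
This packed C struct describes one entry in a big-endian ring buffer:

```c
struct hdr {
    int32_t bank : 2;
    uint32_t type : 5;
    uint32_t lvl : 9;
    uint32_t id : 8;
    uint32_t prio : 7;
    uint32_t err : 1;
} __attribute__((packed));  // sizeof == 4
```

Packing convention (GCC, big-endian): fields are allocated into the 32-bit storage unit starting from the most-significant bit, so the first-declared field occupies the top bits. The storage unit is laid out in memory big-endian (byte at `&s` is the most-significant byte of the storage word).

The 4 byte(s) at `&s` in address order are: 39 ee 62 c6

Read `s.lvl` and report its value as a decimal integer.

494

[0]=0x39 [1]=0xee [2]=0x62 [3]=0xc6 (big-endian) → word 0x39ee62c6
bank [30+:2] = (word>>30) & 0x3 = 0
type [25+:5] = (word>>25) & 0x1f = 28
lvl [16+:9] = (word>>16) & 0x1ff = 494  ←
id [8+:8] = (word>>8) & 0xff = 98
prio [1+:7] = (word>>1) & 0x7f = 99
err [0+:1] = (word>>0) & 0x1 = 0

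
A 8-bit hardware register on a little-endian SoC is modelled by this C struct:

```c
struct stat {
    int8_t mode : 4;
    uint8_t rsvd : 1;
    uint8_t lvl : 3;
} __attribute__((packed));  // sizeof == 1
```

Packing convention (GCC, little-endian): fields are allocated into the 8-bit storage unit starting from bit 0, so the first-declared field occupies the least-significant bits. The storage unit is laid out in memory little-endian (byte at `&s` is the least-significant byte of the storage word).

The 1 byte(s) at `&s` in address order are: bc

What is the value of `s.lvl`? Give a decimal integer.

[0]=0xbc (little-endian) → word 0xbc
mode:4 @ bit 0 → (0xbc>>0)&0xf = 0xc
rsvd:1 @ bit 4 → (0xbc>>4)&0x1 = 0x1
lvl:3 @ bit 5 → (0xbc>>5)&0x7 = 0x5  ←

5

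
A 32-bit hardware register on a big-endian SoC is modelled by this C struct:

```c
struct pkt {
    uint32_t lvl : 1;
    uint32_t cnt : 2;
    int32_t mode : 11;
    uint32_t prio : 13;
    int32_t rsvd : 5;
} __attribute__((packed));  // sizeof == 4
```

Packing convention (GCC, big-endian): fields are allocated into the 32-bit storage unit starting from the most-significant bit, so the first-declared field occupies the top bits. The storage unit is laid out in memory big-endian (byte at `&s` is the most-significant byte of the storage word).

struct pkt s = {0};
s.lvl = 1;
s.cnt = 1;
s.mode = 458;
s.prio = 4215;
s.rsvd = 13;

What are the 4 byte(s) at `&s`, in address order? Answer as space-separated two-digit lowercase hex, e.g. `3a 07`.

lvl (1b) val=1 bits=0x1 at bit 31: 0x80000000
cnt (2b) val=1 bits=0x1 at bit 29: 0xa0000000
mode (11b) val=458 bits=0x1ca at bit 18: 0xa7280000
prio (13b) val=4215 bits=0x1077 at bit 5: 0xa72a0ee0
rsvd (5b) val=13 bits=0xd at bit 0: 0xa72a0eed
word = 0xa72a0eed → big-endian bytes:
  [0]=0xa7  [1]=0x2a  [2]=0x0e  [3]=0xed

a7 2a 0e ed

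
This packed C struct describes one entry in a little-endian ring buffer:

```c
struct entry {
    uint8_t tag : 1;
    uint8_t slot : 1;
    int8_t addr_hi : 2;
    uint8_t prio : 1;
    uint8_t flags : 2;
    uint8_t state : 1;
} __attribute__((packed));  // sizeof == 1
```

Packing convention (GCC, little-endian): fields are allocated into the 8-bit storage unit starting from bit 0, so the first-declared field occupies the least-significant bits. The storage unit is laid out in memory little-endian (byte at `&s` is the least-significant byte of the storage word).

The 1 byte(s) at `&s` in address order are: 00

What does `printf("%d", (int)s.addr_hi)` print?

0

[0]=0x00 (little-endian) → word 0x00
tag:1 @ bit 0 → (0x00>>0)&0x1 = 0x0
slot:1 @ bit 1 → (0x00>>1)&0x1 = 0x0
addr_hi:2 @ bit 2 → (0x00>>2)&0x3 = 0x0  ←
prio:1 @ bit 4 → (0x00>>4)&0x1 = 0x0
flags:2 @ bit 5 → (0x00>>5)&0x3 = 0x0
state:1 @ bit 7 → (0x00>>7)&0x1 = 0x0
addr_hi signed 2b, MSB=0: value = 0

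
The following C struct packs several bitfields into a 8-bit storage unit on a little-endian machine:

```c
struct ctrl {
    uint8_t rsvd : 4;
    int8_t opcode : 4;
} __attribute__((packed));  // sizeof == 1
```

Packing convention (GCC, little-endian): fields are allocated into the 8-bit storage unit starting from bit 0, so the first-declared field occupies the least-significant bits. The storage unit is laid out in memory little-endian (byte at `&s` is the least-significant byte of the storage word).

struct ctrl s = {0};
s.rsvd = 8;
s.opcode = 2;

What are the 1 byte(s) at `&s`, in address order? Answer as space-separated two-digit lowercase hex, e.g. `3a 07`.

28

[0+:4] rsvd=8 & 0xf = 0x8; word=0x08
[4+:4] opcode=2 & 0xf = 0x2; word=0x28
word = 0x28 → little-endian bytes:
  [0]=0x28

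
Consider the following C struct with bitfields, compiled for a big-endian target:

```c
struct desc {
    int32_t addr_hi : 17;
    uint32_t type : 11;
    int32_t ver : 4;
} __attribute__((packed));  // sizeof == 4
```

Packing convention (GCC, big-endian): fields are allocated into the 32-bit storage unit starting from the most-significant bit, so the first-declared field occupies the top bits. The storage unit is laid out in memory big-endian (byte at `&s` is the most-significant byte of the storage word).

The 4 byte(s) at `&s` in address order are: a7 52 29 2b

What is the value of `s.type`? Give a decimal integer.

658

[0]=0xa7 [1]=0x52 [2]=0x29 [3]=0x2b (big-endian) → word 0xa752292b
addr_hi [15+:17] = (word>>15) & 0x1ffff = 85668
type [4+:11] = (word>>4) & 0x7ff = 658  ←
ver [0+:4] = (word>>0) & 0xf = 11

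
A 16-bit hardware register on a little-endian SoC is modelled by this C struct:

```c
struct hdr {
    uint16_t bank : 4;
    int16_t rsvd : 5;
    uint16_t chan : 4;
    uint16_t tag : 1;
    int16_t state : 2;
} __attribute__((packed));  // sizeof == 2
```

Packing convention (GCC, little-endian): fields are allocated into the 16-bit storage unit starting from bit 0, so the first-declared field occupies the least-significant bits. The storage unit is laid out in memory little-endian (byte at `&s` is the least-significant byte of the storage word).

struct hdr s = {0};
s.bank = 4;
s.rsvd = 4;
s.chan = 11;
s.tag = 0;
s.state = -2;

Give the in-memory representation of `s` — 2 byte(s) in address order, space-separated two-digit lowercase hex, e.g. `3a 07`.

44 96

bank:4 = 4 → 0x4 << 0 → word 0x0004
rsvd:5 = 4 → 0x4 << 4 → word 0x0044
chan:4 = 11 → 0xb << 9 → word 0x1644
tag:1 = 0 → 0x0 << 13 → word 0x1644
state:2 = -2 → 0x2 << 14 → word 0x9644
word = 0x9644 → little-endian bytes:
  [0]=0x44  [1]=0x96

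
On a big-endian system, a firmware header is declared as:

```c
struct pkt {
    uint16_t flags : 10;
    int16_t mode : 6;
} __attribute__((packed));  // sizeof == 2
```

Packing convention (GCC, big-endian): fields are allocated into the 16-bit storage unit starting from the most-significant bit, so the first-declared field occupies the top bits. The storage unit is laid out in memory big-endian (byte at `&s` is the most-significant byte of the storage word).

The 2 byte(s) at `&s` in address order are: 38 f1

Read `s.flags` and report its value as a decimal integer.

227

[0]=0x38 [1]=0xf1 (big-endian) → word 0x38f1
flags [6+:10] = (word>>6) & 0x3ff = 227  ←
mode [0+:6] = (word>>0) & 0x3f = 49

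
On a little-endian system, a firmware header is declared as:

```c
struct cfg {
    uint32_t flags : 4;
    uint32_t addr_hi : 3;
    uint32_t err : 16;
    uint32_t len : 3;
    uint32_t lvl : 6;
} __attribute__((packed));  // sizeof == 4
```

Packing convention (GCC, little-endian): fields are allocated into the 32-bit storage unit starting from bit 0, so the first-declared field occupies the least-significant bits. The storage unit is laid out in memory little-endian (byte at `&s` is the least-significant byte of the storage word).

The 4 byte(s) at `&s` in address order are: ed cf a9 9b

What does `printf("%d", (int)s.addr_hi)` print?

[0]=0xed [1]=0xcf [2]=0xa9 [3]=0x9b (little-endian) → word 0x9ba9cfed
flags:4 @ bit 0 → (0x9ba9cfed>>0)&0xf = 0xd
addr_hi:3 @ bit 4 → (0x9ba9cfed>>4)&0x7 = 0x6  ←
err:16 @ bit 7 → (0x9ba9cfed>>7)&0xffff = 0x539f
len:3 @ bit 23 → (0x9ba9cfed>>23)&0x7 = 0x7
lvl:6 @ bit 26 → (0x9ba9cfed>>26)&0x3f = 0x26

6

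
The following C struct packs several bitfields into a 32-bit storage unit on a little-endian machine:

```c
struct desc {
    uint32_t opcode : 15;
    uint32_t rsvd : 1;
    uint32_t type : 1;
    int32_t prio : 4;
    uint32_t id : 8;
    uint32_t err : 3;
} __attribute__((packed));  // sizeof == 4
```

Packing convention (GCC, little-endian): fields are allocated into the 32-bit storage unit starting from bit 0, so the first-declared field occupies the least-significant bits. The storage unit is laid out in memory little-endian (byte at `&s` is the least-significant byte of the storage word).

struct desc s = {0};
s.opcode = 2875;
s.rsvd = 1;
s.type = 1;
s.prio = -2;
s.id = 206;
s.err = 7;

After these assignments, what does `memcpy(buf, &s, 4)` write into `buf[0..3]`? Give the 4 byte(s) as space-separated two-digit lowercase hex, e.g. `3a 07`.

opcode (15b) val=2875 bits=0xb3b at bit 0: 0x00000b3b
rsvd (1b) val=1 bits=0x1 at bit 15: 0x00008b3b
type (1b) val=1 bits=0x1 at bit 16: 0x00018b3b
prio (4b) val=-2 bits=0xe at bit 17: 0x001d8b3b
id (8b) val=206 bits=0xce at bit 21: 0x19dd8b3b
err (3b) val=7 bits=0x7 at bit 29: 0xf9dd8b3b
word = 0xf9dd8b3b → little-endian bytes:
  [0]=0x3b  [1]=0x8b  [2]=0xdd  [3]=0xf9

3b 8b dd f9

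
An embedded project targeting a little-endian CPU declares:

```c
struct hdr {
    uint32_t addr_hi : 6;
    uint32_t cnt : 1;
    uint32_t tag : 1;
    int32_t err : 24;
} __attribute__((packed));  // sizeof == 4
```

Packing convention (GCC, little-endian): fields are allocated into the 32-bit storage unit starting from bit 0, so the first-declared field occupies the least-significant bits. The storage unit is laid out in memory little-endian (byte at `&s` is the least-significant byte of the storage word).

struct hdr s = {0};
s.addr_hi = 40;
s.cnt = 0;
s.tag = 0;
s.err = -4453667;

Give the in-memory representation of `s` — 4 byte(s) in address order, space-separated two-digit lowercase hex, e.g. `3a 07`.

addr_hi (6b) val=40 bits=0x28 at bit 0: 0x00000028
cnt (1b) val=0 bits=0x0 at bit 6: 0x00000028
tag (1b) val=0 bits=0x0 at bit 7: 0x00000028
err (24b) val=-4453667 bits=0xbc0add at bit 8: 0xbc0add28
word = 0xbc0add28 → little-endian bytes:
  [0]=0x28  [1]=0xdd  [2]=0x0a  [3]=0xbc

28 dd 0a bc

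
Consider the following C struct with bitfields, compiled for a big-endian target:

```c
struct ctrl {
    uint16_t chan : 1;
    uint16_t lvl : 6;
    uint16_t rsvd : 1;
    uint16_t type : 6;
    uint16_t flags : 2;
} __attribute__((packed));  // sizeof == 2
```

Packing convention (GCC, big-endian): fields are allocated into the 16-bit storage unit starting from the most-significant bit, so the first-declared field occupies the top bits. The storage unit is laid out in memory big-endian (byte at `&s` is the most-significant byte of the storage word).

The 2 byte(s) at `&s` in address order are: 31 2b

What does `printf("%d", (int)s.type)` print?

10

[0]=0x31 [1]=0x2b (big-endian) → word 0x312b
chan [15+:1] = (word>>15) & 0x1 = 0
lvl [9+:6] = (word>>9) & 0x3f = 24
rsvd [8+:1] = (word>>8) & 0x1 = 1
type [2+:6] = (word>>2) & 0x3f = 10  ←
flags [0+:2] = (word>>0) & 0x3 = 3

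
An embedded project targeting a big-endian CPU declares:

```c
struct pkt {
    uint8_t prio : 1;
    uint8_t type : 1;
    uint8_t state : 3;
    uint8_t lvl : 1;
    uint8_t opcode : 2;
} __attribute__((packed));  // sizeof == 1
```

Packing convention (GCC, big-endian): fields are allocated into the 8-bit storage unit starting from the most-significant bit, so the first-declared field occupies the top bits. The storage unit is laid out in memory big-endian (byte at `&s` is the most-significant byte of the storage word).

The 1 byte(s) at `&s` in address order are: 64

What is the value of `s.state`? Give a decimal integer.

[0]=0x64 (big-endian) → word 0x64
prio [7+:1] = (word>>7) & 0x1 = 0
type [6+:1] = (word>>6) & 0x1 = 1
state [3+:3] = (word>>3) & 0x7 = 4  ←
lvl [2+:1] = (word>>2) & 0x1 = 1
opcode [0+:2] = (word>>0) & 0x3 = 0

4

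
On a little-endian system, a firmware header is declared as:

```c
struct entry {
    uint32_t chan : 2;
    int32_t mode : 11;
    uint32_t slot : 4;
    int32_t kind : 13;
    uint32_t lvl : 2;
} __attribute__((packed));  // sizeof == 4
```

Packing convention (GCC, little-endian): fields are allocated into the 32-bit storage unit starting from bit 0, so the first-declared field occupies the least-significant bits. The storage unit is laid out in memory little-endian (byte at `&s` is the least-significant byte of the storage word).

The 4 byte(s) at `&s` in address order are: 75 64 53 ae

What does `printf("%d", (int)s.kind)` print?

[0]=0x75 [1]=0x64 [2]=0x53 [3]=0xae (little-endian) → word 0xae536475
chan [0+:2] = (word>>0) & 0x3 = 1
mode [2+:11] = (word>>2) & 0x7ff = 285
slot [13+:4] = (word>>13) & 0xf = 11
kind [17+:13] = (word>>17) & 0x1fff = 5929  ←
lvl [30+:2] = (word>>30) & 0x3 = 2
kind signed 13b, MSB=1: 5929 - 8192 = -2263

-2263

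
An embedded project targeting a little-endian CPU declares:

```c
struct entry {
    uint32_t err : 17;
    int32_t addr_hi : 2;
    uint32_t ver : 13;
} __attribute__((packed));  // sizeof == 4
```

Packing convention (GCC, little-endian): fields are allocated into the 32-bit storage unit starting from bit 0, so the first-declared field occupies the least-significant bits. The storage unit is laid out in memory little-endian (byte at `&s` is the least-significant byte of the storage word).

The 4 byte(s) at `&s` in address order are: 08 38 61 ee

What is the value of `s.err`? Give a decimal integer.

79880

[0]=0x08 [1]=0x38 [2]=0x61 [3]=0xee (little-endian) → word 0xee613808
err:17 @ bit 0 → (0xee613808>>0)&0x1ffff = 0x13808  ←
addr_hi:2 @ bit 17 → (0xee613808>>17)&0x3 = 0x0
ver:13 @ bit 19 → (0xee613808>>19)&0x1fff = 0x1dcc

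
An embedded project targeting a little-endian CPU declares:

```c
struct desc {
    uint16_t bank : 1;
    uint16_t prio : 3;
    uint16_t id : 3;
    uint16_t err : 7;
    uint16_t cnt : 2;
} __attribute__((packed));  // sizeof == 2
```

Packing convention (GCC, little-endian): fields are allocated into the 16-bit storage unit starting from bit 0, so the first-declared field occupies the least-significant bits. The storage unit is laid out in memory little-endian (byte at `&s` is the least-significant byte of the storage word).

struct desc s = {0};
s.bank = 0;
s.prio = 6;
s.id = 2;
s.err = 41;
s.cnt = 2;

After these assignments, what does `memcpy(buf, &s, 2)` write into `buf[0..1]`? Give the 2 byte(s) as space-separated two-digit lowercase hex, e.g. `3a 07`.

bank:1 = 0 → 0x0 << 0 → word 0x0000
prio:3 = 6 → 0x6 << 1 → word 0x000c
id:3 = 2 → 0x2 << 4 → word 0x002c
err:7 = 41 → 0x29 << 7 → word 0x14ac
cnt:2 = 2 → 0x2 << 14 → word 0x94ac
word = 0x94ac → little-endian bytes:
  [0]=0xac  [1]=0x94

ac 94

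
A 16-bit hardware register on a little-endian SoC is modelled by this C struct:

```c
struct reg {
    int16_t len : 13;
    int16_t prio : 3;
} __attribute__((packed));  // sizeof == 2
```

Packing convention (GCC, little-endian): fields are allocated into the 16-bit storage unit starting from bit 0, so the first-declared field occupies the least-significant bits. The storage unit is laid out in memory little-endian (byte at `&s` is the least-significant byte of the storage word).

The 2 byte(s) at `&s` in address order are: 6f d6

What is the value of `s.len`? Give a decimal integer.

[0]=0x6f [1]=0xd6 (little-endian) → word 0xd66f
len:13 @ bit 0 → (0xd66f>>0)&0x1fff = 0x166f  ←
prio:3 @ bit 13 → (0xd66f>>13)&0x7 = 0x6
len signed 13b, MSB=1: 5743 - 8192 = -2449

-2449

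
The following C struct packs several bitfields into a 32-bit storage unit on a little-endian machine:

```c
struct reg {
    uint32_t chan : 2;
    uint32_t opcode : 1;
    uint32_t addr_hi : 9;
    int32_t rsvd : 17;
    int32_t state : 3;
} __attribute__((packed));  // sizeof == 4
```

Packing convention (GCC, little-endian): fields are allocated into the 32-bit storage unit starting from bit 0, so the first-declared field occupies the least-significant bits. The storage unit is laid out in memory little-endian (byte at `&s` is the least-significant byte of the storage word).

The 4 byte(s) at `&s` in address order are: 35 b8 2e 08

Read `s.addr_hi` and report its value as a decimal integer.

[0]=0x35 [1]=0xb8 [2]=0x2e [3]=0x08 (little-endian) → word 0x082eb835
chan [0+:2] = (word>>0) & 0x3 = 1
opcode [2+:1] = (word>>2) & 0x1 = 1
addr_hi [3+:9] = (word>>3) & 0x1ff = 262  ←
rsvd [12+:17] = (word>>12) & 0x1ffff = 33515
state [29+:3] = (word>>29) & 0x7 = 0

262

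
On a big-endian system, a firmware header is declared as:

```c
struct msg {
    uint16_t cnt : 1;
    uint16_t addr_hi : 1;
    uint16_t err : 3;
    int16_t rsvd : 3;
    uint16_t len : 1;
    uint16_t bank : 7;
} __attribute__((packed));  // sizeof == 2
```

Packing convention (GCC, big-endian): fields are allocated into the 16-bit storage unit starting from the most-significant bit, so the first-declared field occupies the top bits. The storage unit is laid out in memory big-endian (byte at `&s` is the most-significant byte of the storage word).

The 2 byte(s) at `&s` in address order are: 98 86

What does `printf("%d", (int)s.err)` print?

3

[0]=0x98 [1]=0x86 (big-endian) → word 0x9886
cnt:1 @ bit 15 → (0x9886>>15)&0x1 = 0x1
addr_hi:1 @ bit 14 → (0x9886>>14)&0x1 = 0x0
err:3 @ bit 11 → (0x9886>>11)&0x7 = 0x3  ←
rsvd:3 @ bit 8 → (0x9886>>8)&0x7 = 0x0
len:1 @ bit 7 → (0x9886>>7)&0x1 = 0x1
bank:7 @ bit 0 → (0x9886>>0)&0x7f = 0x6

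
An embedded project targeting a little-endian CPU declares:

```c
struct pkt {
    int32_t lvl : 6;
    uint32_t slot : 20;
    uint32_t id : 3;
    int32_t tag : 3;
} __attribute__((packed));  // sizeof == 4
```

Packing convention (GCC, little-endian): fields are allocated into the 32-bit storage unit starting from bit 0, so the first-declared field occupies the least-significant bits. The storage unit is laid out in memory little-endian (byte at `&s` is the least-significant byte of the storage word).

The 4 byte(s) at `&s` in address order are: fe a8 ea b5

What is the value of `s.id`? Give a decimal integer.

[0]=0xfe [1]=0xa8 [2]=0xea [3]=0xb5 (little-endian) → word 0xb5eaa8fe
lvl [0+:6] = (word>>0) & 0x3f = 62
slot [6+:20] = (word>>6) & 0xfffff = 502435
id [26+:3] = (word>>26) & 0x7 = 5  ←
tag [29+:3] = (word>>29) & 0x7 = 5

5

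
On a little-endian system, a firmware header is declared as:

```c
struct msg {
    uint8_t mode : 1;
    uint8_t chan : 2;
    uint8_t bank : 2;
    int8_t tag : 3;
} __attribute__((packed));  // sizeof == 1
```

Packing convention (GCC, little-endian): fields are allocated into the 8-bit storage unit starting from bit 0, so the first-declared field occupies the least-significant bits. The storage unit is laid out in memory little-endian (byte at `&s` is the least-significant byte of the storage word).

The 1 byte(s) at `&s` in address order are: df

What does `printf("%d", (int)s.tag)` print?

-2

[0]=0xdf (little-endian) → word 0xdf
mode [0+:1] = (word>>0) & 0x1 = 1
chan [1+:2] = (word>>1) & 0x3 = 3
bank [3+:2] = (word>>3) & 0x3 = 3
tag [5+:3] = (word>>5) & 0x7 = 6  ←
tag signed 3b, MSB=1: 6 - 8 = -2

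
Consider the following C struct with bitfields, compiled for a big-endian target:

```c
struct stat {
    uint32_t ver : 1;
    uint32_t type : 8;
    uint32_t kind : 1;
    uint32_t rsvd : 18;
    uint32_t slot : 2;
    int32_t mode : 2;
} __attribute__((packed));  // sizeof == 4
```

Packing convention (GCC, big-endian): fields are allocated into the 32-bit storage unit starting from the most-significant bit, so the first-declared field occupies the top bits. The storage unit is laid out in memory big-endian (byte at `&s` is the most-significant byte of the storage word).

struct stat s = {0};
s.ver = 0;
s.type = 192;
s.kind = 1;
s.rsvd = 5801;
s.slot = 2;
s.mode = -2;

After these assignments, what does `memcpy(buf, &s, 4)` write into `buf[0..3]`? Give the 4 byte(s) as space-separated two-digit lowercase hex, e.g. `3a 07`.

ver:1 = 0 → 0x0 << 31 → word 0x00000000
type:8 = 192 → 0xc0 << 23 → word 0x60000000
kind:1 = 1 → 0x1 << 22 → word 0x60400000
rsvd:18 = 5801 → 0x16a9 << 4 → word 0x60416a90
slot:2 = 2 → 0x2 << 2 → word 0x60416a98
mode:2 = -2 → 0x2 << 0 → word 0x60416a9a
word = 0x60416a9a → big-endian bytes:
  [0]=0x60  [1]=0x41  [2]=0x6a  [3]=0x9a

60 41 6a 9a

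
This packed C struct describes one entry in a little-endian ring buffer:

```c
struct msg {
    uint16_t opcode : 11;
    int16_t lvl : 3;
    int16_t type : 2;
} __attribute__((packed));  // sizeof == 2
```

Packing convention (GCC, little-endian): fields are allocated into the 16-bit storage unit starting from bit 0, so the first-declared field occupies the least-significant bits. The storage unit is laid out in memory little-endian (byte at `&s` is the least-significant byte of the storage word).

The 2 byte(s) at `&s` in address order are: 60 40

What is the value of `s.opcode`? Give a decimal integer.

[0]=0x60 [1]=0x40 (little-endian) → word 0x4060
opcode:11 @ bit 0 → (0x4060>>0)&0x7ff = 0x60  ←
lvl:3 @ bit 11 → (0x4060>>11)&0x7 = 0x0
type:2 @ bit 14 → (0x4060>>14)&0x3 = 0x1

96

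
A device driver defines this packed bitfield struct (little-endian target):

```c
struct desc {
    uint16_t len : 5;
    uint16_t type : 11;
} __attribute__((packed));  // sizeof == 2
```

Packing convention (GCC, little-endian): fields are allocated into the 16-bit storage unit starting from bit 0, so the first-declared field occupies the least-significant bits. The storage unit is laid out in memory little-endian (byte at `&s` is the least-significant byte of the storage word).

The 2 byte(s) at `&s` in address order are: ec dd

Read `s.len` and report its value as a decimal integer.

12

[0]=0xec [1]=0xdd (little-endian) → word 0xddec
len [0+:5] = (word>>0) & 0x1f = 12  ←
type [5+:11] = (word>>5) & 0x7ff = 1775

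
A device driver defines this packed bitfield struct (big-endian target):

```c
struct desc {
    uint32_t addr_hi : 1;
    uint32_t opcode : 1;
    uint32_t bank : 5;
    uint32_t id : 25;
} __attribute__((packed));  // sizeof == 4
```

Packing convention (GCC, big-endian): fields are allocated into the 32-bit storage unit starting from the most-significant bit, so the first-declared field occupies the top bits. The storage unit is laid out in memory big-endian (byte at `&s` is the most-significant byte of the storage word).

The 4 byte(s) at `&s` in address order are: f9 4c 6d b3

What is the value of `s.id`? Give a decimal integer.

[0]=0xf9 [1]=0x4c [2]=0x6d [3]=0xb3 (big-endian) → word 0xf94c6db3
addr_hi:1 @ bit 31 → (0xf94c6db3>>31)&0x1 = 0x1
opcode:1 @ bit 30 → (0xf94c6db3>>30)&0x1 = 0x1
bank:5 @ bit 25 → (0xf94c6db3>>25)&0x1f = 0x1c
id:25 @ bit 0 → (0xf94c6db3>>0)&0x1ffffff = 0x14c6db3  ←

21786035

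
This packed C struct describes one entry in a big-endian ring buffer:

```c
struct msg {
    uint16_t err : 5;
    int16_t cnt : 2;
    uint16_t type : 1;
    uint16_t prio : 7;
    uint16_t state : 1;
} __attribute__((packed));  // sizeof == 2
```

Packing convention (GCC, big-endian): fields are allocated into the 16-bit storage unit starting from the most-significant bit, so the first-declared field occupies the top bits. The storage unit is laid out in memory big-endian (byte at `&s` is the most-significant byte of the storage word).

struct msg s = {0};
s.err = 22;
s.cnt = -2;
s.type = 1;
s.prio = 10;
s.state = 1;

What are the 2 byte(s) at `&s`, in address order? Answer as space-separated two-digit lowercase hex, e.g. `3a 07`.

b5 15

[11+:5] err=22 & 0x1f = 0x16; word=0xb000
[9+:2] cnt=-2 & 0x3 = 0x2; word=0xb400
[8+:1] type=1 & 0x1 = 0x1; word=0xb500
[1+:7] prio=10 & 0x7f = 0xa; word=0xb514
[0+:1] state=1 & 0x1 = 0x1; word=0xb515
word = 0xb515 → big-endian bytes:
  [0]=0xb5  [1]=0x15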